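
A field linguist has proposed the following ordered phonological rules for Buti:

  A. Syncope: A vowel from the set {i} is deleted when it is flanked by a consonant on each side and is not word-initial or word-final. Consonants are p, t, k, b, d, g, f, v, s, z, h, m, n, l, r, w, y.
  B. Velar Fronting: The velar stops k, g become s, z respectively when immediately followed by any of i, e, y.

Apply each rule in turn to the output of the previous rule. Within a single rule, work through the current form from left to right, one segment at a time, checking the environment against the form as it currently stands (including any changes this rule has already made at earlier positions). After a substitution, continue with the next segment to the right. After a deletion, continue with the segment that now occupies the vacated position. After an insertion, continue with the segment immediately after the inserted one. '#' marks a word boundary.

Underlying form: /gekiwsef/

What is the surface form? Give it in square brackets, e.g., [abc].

A Syncope: [gekiwsef] → [gekwsef]
B Velar Fronting: [gekwsef] → [zekwsef]

[zekwsef]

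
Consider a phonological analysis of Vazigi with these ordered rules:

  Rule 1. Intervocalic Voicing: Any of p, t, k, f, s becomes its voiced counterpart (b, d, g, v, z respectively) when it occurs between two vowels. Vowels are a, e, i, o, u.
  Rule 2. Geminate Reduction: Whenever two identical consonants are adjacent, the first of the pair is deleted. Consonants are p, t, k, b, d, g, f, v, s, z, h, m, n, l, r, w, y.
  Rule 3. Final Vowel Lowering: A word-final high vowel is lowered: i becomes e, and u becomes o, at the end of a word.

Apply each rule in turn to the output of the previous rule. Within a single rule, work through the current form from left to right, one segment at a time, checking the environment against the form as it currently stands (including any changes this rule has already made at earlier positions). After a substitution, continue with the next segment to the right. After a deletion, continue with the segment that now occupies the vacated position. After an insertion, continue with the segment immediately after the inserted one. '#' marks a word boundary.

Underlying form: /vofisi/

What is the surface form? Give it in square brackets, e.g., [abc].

Rule 1 Intervocalic Voicing: [vofisi] → [vovizi]
Rule 2 Geminate Reduction: no change — [vovizi]
Rule 3 Final Vowel Lowering: [vovizi] → [vovize]

[vovize]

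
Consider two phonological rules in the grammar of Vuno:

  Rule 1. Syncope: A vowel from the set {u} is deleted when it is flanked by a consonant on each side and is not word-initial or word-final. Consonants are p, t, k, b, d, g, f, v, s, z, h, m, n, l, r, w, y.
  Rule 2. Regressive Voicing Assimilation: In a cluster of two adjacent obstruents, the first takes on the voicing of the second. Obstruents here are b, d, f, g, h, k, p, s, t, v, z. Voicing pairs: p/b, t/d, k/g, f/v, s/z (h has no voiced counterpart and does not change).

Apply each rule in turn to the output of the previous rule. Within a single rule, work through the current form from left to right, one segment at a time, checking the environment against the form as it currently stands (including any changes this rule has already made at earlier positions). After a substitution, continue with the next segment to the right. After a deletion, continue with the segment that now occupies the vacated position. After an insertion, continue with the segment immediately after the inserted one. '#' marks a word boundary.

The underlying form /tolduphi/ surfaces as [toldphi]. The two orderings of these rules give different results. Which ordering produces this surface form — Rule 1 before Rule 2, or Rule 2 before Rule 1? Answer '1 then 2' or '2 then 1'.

Order 1 then 2:
  1 Syncope: [tolduphi] → [toldphi]
  2 Regressive Voicing Assimilation: [toldphi] → [toltphi]
  result: [toltphi]
Order 2 then 1:
  2 Regressive Voicing Assimilation: no change — [tolduphi]
  1 Syncope: [tolduphi] → [toldphi]
  result: [toldphi]

2 then 1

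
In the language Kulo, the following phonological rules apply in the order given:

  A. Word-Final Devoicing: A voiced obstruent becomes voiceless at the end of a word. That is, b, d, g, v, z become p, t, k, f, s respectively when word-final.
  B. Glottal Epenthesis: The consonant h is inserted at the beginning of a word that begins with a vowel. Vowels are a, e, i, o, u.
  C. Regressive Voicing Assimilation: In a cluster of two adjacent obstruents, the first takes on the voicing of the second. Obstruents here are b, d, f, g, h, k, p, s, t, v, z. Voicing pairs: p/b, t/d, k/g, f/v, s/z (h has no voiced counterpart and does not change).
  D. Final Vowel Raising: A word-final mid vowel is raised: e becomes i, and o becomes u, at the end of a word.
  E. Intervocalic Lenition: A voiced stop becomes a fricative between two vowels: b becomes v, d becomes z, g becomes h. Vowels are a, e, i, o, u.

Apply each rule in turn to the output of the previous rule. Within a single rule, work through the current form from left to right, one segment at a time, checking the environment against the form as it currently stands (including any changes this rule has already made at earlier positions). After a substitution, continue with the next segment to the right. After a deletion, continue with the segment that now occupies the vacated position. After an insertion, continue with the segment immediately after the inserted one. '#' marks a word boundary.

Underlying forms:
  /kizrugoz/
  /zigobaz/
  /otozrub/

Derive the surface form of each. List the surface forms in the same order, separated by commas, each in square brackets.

[kizruhos], [zihovas], [hotozrup]

/kizrugoz/:
  A Word-Final Devoicing: [kizrugoz] → [kizrugos]
  B Glottal Epenthesis: no change — [kizrugos]
  C Regressive Voicing Assimilation: no change — [kizrugos]
  D Final Vowel Raising: no change — [kizrugos]
  E Intervocalic Lenition: [kizrugos] → [kizruhos]
/zigobaz/:
  A Word-Final Devoicing: [zigobaz] → [zigobas]
  B Glottal Epenthesis: no change — [zigobas]
  C Regressive Voicing Assimilation: no change — [zigobas]
  D Final Vowel Raising: no change — [zigobas]
  E Intervocalic Lenition: [zigobas] → [zihovas]
/otozrub/:
  A Word-Final Devoicing: [otozrub] → [otozrup]
  B Glottal Epenthesis: [otozrup] → [hotozrup]
  C Regressive Voicing Assimilation: no change — [hotozrup]
  D Final Vowel Raising: no change — [hotozrup]
  E Intervocalic Lenition: no change — [hotozrup]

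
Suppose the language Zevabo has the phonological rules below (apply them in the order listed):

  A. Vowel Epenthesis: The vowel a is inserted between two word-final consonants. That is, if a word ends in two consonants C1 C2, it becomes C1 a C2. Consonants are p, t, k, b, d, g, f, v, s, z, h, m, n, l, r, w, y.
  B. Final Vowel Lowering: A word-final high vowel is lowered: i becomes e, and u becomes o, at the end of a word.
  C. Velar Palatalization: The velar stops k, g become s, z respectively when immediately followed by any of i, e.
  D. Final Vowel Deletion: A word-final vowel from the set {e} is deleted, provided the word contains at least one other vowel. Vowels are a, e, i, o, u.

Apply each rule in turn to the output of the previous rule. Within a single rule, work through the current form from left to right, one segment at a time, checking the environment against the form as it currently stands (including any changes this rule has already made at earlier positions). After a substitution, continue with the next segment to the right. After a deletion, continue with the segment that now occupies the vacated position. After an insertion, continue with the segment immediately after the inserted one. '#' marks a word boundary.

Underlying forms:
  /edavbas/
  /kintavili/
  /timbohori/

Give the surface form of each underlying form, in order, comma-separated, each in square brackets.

/edavbas/:
  A Vowel Epenthesis: no change — [edavbas]
  B Final Vowel Lowering: no change — [edavbas]
  C Velar Palatalization: no change — [edavbas]
  D Final Vowel Deletion: no change — [edavbas]
/kintavili/:
  A Vowel Epenthesis: no change — [kintavili]
  B Final Vowel Lowering: [kintavili] → [kintavile]
  C Velar Palatalization: [kintavile] → [sintavile]
  D Final Vowel Deletion: [sintavile] → [sintavil]
/timbohori/:
  A Vowel Epenthesis: no change — [timbohori]
  B Final Vowel Lowering: [timbohori] → [timbohore]
  C Velar Palatalization: no change — [timbohore]
  D Final Vowel Deletion: [timbohore] → [timbohor]

[edavbas], [sintavil], [timbohor]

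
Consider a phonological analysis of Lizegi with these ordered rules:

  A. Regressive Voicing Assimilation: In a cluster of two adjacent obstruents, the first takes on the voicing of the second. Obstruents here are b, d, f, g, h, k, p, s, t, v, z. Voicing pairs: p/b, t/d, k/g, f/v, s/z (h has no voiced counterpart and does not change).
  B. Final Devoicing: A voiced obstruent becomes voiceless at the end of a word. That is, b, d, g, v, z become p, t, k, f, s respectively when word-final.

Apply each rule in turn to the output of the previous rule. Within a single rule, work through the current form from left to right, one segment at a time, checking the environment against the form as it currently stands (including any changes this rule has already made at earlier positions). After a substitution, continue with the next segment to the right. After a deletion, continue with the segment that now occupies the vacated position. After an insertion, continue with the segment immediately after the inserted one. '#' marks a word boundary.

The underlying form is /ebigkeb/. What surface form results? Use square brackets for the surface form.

A Regressive Voicing Assimilation: [ebigkeb] → [ebikkeb]
B Final Devoicing: [ebikkeb] → [ebikkep]

[ebikkep]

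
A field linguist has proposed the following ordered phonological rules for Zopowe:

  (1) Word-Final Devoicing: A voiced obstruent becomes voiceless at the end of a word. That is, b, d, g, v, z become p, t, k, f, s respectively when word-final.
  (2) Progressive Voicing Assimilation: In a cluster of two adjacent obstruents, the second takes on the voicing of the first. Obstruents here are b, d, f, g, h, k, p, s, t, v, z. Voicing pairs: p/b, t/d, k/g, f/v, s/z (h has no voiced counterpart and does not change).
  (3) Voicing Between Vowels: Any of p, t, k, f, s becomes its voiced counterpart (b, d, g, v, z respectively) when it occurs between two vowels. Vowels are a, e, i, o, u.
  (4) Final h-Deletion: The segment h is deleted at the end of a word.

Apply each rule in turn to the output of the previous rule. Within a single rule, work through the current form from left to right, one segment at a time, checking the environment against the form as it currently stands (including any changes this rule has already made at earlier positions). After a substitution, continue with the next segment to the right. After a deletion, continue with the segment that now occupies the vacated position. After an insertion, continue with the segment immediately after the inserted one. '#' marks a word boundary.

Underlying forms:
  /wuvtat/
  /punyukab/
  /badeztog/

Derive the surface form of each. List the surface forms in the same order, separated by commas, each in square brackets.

[wuvdat], [punyugap], [badezdok]

/wuvtat/:
  (1) Word-Final Devoicing: no change — [wuvtat]
  (2) Progressive Voicing Assimilation: [wuvtat] → [wuvdat]
  (3) Voicing Between Vowels: no change — [wuvdat]
  (4) Final h-Deletion: no change — [wuvdat]
/punyukab/:
  (1) Word-Final Devoicing: [punyukab] → [punyukap]
  (2) Progressive Voicing Assimilation: no change — [punyukap]
  (3) Voicing Between Vowels: [punyukap] → [punyugap]
  (4) Final h-Deletion: no change — [punyugap]
/badeztog/:
  (1) Word-Final Devoicing: [badeztog] → [badeztok]
  (2) Progressive Voicing Assimilation: [badeztok] → [badezdok]
  (3) Voicing Between Vowels: no change — [badezdok]
  (4) Final h-Deletion: no change — [badezdok]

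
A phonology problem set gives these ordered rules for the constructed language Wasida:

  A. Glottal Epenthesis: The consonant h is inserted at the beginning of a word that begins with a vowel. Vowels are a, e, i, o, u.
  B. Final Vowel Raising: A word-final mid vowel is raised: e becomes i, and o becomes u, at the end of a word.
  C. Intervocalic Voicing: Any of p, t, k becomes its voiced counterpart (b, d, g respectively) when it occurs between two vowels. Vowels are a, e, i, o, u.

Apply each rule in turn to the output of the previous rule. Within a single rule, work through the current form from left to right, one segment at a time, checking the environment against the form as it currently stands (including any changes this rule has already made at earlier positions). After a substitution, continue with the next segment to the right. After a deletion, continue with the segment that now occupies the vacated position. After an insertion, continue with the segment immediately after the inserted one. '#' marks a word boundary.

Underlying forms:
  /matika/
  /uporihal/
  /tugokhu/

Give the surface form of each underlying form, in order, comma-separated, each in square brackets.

/matika/:
  A Glottal Epenthesis: no change — [matika]
  B Final Vowel Raising: no change — [matika]
  C Intervocalic Voicing: [matika] → [madiga]
/uporihal/:
  A Glottal Epenthesis: [uporihal] → [huporihal]
  B Final Vowel Raising: no change — [huporihal]
  C Intervocalic Voicing: [huporihal] → [huborihal]
/tugokhu/:
  A Glottal Epenthesis: no change — [tugokhu]
  B Final Vowel Raising: no change — [tugokhu]
  C Intervocalic Voicing: no change — [tugokhu]

[madiga], [huborihal], [tugokhu]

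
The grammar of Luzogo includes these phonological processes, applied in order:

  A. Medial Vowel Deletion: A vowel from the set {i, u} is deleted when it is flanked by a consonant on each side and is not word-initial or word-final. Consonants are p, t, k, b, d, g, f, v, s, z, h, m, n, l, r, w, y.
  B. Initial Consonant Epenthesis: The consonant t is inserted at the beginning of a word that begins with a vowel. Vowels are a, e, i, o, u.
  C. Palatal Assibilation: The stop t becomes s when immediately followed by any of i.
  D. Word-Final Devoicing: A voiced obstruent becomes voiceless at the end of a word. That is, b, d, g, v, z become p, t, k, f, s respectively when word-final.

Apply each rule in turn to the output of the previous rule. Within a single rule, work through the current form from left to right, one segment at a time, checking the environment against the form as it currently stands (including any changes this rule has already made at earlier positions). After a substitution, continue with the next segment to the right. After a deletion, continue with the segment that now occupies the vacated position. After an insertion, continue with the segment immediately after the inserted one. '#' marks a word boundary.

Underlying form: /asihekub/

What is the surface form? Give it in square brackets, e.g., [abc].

[tashekp]

A Medial Vowel Deletion: [asihekub] → [ashekb]
B Initial Consonant Epenthesis: [ashekb] → [tashekb]
C Palatal Assibilation: no change — [tashekb]
D Word-Final Devoicing: [tashekb] → [tashekp]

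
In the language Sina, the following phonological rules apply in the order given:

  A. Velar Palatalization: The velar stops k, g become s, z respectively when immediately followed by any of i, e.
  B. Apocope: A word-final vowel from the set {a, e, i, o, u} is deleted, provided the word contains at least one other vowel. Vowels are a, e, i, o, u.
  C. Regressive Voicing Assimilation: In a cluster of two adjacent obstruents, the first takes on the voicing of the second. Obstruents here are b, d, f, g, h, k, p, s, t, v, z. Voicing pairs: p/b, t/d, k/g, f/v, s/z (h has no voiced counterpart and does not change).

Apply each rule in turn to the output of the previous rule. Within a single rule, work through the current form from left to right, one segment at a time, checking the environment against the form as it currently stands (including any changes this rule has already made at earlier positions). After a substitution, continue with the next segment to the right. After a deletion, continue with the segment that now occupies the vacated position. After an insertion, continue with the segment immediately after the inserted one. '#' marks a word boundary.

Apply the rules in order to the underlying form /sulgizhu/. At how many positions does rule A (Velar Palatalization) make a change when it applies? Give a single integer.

A Velar Palatalization: [sulgizhu] → [sulzizhu]
B Apocope: [sulzizhu] → [sulzizh]
C Regressive Voicing Assimilation: [sulzizh] → [sulzish]
Rule A changed 1 position(s).

1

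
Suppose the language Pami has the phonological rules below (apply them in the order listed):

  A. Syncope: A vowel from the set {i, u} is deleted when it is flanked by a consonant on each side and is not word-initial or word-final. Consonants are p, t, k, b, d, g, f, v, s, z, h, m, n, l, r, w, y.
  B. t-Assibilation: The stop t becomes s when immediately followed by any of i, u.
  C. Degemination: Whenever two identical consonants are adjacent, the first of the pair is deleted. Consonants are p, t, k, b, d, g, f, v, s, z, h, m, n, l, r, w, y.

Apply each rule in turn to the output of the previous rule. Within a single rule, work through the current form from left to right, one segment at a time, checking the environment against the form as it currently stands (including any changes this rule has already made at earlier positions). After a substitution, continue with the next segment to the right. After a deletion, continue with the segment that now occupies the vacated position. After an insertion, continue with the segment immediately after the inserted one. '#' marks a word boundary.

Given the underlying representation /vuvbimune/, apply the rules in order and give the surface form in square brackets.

[vbmne]

A Syncope: [vuvbimune] → [vvbmne]
B t-Assibilation: no change — [vvbmne]
C Degemination: [vvbmne] → [vbmne]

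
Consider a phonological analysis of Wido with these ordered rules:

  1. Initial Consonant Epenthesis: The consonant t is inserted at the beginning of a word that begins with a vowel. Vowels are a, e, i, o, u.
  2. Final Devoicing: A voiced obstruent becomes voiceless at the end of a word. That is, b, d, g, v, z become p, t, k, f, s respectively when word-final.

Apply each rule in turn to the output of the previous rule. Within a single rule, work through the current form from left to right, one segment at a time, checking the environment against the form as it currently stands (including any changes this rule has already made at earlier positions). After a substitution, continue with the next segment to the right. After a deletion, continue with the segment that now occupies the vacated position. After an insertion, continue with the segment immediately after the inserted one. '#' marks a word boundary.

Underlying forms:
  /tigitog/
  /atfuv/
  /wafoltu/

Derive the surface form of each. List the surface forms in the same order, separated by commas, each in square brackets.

/tigitog/:
  1 Initial Consonant Epenthesis: no change — [tigitog]
  2 Final Devoicing: [tigitog] → [tigitok]
/atfuv/:
  1 Initial Consonant Epenthesis: [atfuv] → [tatfuv]
  2 Final Devoicing: [tatfuv] → [tatfuf]
/wafoltu/:
  1 Initial Consonant Epenthesis: no change — [wafoltu]
  2 Final Devoicing: no change — [wafoltu]

[tigitok], [tatfuf], [wafoltu]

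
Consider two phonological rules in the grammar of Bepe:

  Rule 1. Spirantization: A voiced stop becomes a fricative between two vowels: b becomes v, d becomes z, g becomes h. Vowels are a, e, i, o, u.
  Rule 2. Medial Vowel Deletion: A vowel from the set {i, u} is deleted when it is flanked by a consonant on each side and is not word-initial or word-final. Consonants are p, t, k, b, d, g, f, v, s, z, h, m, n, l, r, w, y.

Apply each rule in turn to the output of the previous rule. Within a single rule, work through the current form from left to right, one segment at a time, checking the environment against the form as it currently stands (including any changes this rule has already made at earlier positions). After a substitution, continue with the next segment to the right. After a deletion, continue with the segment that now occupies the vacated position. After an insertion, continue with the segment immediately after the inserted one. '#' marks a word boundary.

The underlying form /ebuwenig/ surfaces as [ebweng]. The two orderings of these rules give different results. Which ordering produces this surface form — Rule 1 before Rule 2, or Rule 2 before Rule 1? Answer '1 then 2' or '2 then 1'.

Order 1 then 2:
  1 Spirantization: [ebuwenig] → [evuwenig]
  2 Medial Vowel Deletion: [evuwenig] → [evweng]
  result: [evweng]
Order 2 then 1:
  2 Medial Vowel Deletion: [ebuwenig] → [ebweng]
  1 Spirantization: no change — [ebweng]
  result: [ebweng]

2 then 1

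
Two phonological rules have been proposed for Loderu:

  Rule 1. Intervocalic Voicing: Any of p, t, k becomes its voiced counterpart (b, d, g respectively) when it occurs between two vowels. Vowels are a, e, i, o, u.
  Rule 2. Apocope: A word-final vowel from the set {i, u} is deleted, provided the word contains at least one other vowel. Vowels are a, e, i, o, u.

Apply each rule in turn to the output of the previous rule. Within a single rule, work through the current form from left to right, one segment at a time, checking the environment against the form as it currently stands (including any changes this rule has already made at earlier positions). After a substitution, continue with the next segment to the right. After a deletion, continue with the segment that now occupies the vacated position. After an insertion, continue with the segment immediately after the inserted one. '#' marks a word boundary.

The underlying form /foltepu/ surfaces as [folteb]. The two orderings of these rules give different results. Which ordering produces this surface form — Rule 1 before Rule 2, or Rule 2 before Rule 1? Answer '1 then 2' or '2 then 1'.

Order 1 then 2:
  1 Intervocalic Voicing: [foltepu] → [foltebu]
  2 Apocope: [foltebu] → [folteb]
  result: [folteb]
Order 2 then 1:
  2 Apocope: [foltepu] → [foltep]
  1 Intervocalic Voicing: no change — [foltep]
  result: [foltep]

1 then 2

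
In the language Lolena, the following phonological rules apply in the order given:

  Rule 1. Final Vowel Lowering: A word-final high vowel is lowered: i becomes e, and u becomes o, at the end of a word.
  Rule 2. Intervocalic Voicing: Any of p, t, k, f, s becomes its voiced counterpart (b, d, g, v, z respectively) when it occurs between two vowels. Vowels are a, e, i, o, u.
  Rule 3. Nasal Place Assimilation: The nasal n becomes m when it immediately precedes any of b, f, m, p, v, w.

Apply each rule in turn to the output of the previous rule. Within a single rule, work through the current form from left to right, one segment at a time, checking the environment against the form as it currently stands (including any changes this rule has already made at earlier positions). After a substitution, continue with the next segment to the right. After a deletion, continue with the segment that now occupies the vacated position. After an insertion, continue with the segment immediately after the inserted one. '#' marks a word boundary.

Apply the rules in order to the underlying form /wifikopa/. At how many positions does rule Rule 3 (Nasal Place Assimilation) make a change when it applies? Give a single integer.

0

Rule 1 Final Vowel Lowering: no change — [wifikopa]
Rule 2 Intervocalic Voicing: [wifikopa] → [wivigoba]
Rule 3 Nasal Place Assimilation: no change — [wivigoba]
Rule Rule 3 changed 0 position(s).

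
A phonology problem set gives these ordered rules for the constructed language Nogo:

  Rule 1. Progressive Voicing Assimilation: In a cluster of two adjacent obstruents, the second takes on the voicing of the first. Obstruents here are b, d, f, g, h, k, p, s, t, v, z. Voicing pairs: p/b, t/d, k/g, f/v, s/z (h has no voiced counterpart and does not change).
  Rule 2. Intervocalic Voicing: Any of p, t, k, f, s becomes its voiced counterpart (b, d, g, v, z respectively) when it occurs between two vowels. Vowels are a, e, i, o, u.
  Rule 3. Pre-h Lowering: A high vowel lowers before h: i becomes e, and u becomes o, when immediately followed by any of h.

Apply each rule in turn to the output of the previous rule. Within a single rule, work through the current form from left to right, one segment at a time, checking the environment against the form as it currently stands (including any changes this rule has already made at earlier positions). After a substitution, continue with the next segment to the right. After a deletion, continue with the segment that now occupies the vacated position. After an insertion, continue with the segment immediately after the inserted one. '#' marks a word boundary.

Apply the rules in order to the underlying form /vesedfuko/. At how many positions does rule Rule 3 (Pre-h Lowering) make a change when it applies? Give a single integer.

0

Rule 1 Progressive Voicing Assimilation: [vesedfuko] → [vesedvuko]
Rule 2 Intervocalic Voicing: [vesedvuko] → [vezedvugo]
Rule 3 Pre-h Lowering: no change — [vezedvugo]
Rule Rule 3 changed 0 position(s).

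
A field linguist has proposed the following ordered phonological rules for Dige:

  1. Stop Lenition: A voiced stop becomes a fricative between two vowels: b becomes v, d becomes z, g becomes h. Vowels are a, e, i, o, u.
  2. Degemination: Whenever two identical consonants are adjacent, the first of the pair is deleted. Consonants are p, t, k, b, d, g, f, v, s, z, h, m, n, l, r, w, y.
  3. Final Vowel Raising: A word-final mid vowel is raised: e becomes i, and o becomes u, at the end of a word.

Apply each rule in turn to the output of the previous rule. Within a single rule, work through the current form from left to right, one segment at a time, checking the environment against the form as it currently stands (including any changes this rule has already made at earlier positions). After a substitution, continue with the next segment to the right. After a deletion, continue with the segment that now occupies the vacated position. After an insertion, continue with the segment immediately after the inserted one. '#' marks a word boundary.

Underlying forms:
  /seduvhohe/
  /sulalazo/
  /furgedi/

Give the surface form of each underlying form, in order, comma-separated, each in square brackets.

[sezuvhohi], [sulalazu], [furgezi]

/seduvhohe/:
  1 Stop Lenition: [seduvhohe] → [sezuvhohe]
  2 Degemination: no change — [sezuvhohe]
  3 Final Vowel Raising: [sezuvhohe] → [sezuvhohi]
/sulalazo/:
  1 Stop Lenition: no change — [sulalazo]
  2 Degemination: no change — [sulalazo]
  3 Final Vowel Raising: [sulalazo] → [sulalazu]
/furgedi/:
  1 Stop Lenition: [furgedi] → [furgezi]
  2 Degemination: no change — [furgezi]
  3 Final Vowel Raising: no change — [furgezi]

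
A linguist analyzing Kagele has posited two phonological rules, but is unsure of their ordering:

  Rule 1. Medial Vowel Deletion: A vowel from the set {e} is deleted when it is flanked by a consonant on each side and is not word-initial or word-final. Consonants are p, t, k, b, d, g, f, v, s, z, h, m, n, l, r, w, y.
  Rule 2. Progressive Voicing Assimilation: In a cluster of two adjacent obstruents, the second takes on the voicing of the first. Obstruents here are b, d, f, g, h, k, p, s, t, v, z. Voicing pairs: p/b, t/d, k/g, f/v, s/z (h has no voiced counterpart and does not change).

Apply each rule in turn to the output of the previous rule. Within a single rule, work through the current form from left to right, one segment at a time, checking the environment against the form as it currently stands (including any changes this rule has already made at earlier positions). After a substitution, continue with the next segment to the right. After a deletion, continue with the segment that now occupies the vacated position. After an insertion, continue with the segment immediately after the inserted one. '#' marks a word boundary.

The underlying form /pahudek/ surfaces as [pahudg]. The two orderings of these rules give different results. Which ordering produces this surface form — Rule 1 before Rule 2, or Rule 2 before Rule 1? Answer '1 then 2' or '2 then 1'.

1 then 2

Order 1 then 2:
  1 Medial Vowel Deletion: [pahudek] → [pahudk]
  2 Progressive Voicing Assimilation: [pahudk] → [pahudg]
  result: [pahudg]
Order 2 then 1:
  2 Progressive Voicing Assimilation: no change — [pahudek]
  1 Medial Vowel Deletion: [pahudek] → [pahudk]
  result: [pahudk]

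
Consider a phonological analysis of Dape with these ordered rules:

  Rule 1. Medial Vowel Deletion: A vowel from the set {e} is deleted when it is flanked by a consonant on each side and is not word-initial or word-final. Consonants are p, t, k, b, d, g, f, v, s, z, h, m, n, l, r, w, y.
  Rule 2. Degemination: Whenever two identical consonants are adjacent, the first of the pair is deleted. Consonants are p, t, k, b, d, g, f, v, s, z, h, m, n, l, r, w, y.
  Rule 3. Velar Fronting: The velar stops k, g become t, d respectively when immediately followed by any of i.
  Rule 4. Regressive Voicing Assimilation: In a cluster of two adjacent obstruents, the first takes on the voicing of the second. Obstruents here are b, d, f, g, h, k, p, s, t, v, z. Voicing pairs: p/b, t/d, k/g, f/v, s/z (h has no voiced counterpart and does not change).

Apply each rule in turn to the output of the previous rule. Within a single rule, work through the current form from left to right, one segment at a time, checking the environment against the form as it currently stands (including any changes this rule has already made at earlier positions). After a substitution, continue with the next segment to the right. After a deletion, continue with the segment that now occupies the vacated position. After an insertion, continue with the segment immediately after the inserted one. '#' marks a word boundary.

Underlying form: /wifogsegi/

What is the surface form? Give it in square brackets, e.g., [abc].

[wifokzdi]

Rule 1 Medial Vowel Deletion: [wifogsegi] → [wifogsgi]
Rule 2 Degemination: no change — [wifogsgi]
Rule 3 Velar Fronting: [wifogsgi] → [wifogsdi]
Rule 4 Regressive Voicing Assimilation: [wifogsdi] → [wifokzdi]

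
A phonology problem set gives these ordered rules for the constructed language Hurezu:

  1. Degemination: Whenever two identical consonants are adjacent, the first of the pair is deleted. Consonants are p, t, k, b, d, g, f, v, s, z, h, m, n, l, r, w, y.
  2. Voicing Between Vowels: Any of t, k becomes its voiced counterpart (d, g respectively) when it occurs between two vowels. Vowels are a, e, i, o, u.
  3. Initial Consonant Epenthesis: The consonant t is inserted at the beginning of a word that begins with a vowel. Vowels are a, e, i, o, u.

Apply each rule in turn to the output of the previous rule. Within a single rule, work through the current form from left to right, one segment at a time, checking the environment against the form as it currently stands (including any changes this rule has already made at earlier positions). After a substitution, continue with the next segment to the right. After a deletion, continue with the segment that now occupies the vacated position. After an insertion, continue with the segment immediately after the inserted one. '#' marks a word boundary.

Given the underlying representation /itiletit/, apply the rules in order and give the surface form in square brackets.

[tidiledit]

1 Degemination: no change — [itiletit]
2 Voicing Between Vowels: [itiletit] → [idiledit]
3 Initial Consonant Epenthesis: [idiledit] → [tidiledit]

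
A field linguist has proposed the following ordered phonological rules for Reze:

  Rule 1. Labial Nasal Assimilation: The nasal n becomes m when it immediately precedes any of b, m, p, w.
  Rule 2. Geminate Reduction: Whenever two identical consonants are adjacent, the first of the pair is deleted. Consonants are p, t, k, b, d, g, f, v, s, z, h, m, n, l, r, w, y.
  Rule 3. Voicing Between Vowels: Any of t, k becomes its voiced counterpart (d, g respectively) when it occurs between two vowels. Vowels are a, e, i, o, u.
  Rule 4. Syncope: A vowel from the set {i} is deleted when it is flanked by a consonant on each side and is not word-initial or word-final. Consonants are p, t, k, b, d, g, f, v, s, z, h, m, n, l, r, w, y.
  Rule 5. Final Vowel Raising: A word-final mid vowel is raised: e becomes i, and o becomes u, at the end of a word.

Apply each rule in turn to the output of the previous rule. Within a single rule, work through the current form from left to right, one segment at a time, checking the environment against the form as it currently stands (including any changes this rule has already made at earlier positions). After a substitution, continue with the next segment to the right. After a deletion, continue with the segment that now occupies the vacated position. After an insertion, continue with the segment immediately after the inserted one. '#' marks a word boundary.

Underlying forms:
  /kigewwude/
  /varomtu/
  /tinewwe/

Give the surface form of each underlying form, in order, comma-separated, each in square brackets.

[kgewudi], [varomtu], [tnewi]

/kigewwude/:
  Rule 1 Labial Nasal Assimilation: no change — [kigewwude]
  Rule 2 Geminate Reduction: [kigewwude] → [kigewude]
  Rule 3 Voicing Between Vowels: no change — [kigewude]
  Rule 4 Syncope: [kigewude] → [kgewude]
  Rule 5 Final Vowel Raising: [kgewude] → [kgewudi]
/varomtu/:
  Rule 1 Labial Nasal Assimilation: no change — [varomtu]
  Rule 2 Geminate Reduction: no change — [varomtu]
  Rule 3 Voicing Between Vowels: no change — [varomtu]
  Rule 4 Syncope: no change — [varomtu]
  Rule 5 Final Vowel Raising: no change — [varomtu]
/tinewwe/:
  Rule 1 Labial Nasal Assimilation: no change — [tinewwe]
  Rule 2 Geminate Reduction: [tinewwe] → [tinewe]
  Rule 3 Voicing Between Vowels: no change — [tinewe]
  Rule 4 Syncope: [tinewe] → [tnewe]
  Rule 5 Final Vowel Raising: [tnewe] → [tnewi]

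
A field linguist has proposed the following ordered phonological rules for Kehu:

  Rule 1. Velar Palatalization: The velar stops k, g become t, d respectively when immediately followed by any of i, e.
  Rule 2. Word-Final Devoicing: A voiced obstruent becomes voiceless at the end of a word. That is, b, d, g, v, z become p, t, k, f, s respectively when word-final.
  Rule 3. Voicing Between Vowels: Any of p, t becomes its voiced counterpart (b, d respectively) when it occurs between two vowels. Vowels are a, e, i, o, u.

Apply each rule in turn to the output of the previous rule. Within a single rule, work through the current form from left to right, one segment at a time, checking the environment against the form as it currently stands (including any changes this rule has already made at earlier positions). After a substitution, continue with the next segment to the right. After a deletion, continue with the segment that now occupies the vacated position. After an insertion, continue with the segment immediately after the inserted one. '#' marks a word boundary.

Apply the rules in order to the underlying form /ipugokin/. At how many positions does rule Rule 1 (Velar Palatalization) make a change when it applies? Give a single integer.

Rule 1 Velar Palatalization: [ipugokin] → [ipugotin]
Rule 2 Word-Final Devoicing: no change — [ipugotin]
Rule 3 Voicing Between Vowels: [ipugotin] → [ibugodin]
Rule Rule 1 changed 1 position(s).

1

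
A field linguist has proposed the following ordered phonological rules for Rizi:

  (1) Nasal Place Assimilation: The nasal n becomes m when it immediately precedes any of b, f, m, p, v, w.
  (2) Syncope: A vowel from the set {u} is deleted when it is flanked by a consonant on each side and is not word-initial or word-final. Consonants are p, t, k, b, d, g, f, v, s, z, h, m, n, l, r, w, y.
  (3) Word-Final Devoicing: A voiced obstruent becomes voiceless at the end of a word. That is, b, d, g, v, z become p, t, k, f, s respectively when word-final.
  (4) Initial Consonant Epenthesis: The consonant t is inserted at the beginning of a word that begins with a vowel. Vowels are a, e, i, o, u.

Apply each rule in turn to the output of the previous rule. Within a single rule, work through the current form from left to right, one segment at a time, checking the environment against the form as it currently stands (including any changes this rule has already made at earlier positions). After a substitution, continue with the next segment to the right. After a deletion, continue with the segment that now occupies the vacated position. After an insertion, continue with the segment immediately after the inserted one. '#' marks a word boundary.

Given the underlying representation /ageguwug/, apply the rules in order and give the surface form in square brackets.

(1) Nasal Place Assimilation: no change — [ageguwug]
(2) Syncope: [ageguwug] → [agegwg]
(3) Word-Final Devoicing: [agegwg] → [agegwk]
(4) Initial Consonant Epenthesis: [agegwk] → [tagegwk]

[tagegwk]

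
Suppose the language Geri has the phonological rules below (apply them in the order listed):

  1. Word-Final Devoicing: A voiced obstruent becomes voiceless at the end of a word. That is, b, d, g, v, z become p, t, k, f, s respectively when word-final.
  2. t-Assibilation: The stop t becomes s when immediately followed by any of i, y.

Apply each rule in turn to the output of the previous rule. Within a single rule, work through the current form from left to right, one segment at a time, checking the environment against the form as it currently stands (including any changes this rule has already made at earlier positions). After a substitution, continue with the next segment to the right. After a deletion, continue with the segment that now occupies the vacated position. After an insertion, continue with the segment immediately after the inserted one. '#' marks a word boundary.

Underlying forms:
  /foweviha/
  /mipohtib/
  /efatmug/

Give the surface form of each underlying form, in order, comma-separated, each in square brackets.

/foweviha/:
  1 Word-Final Devoicing: no change — [foweviha]
  2 t-Assibilation: no change — [foweviha]
/mipohtib/:
  1 Word-Final Devoicing: [mipohtib] → [mipohtip]
  2 t-Assibilation: [mipohtip] → [mipohsip]
/efatmug/:
  1 Word-Final Devoicing: [efatmug] → [efatmuk]
  2 t-Assibilation: no change — [efatmuk]

[foweviha], [mipohsip], [efatmuk]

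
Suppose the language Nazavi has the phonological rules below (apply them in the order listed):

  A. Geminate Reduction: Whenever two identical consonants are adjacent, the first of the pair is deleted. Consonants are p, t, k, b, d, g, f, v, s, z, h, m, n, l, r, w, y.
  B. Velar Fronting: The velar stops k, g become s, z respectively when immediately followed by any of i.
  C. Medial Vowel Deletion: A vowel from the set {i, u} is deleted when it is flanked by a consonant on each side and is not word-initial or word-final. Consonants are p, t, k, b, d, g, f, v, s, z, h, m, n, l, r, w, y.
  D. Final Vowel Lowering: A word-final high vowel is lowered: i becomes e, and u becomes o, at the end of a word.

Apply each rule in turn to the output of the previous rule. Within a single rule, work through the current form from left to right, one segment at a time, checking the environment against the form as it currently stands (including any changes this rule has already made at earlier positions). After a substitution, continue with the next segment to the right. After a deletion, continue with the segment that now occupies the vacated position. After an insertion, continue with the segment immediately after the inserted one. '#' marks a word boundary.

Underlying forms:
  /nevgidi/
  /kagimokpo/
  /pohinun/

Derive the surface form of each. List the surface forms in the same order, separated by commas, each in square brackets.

[nevzde], [kazmokpo], [pohnn]

/nevgidi/:
  A Geminate Reduction: no change — [nevgidi]
  B Velar Fronting: [nevgidi] → [nevzidi]
  C Medial Vowel Deletion: [nevzidi] → [nevzdi]
  D Final Vowel Lowering: [nevzdi] → [nevzde]
/kagimokpo/:
  A Geminate Reduction: no change — [kagimokpo]
  B Velar Fronting: [kagimokpo] → [kazimokpo]
  C Medial Vowel Deletion: [kazimokpo] → [kazmokpo]
  D Final Vowel Lowering: no change — [kazmokpo]
/pohinun/:
  A Geminate Reduction: no change — [pohinun]
  B Velar Fronting: no change — [pohinun]
  C Medial Vowel Deletion: [pohinun] → [pohnn]
  D Final Vowel Lowering: no change — [pohnn]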